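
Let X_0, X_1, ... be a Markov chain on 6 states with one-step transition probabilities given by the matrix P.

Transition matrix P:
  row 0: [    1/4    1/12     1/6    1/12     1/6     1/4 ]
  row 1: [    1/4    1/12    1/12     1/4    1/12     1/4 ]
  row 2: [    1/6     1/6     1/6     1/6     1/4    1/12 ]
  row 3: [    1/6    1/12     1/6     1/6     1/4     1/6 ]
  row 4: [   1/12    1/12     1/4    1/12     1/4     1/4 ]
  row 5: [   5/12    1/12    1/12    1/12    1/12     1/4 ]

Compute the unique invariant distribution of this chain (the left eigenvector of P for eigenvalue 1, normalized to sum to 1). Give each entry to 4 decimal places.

Balance equations π_j = Σ_i π_i·P[i][j]:
  π_0 = 1/4·π_0 + 1/4·π_1 + 1/6·π_2 + 1/6·π_3 + 1/12·π_4 + 5/12·π_5
  π_1 = 1/12·π_0 + 1/12·π_1 + 1/6·π_2 + 1/12·π_3 + 1/12·π_4 + 1/12·π_5
  π_2 = 1/6·π_0 + 1/12·π_1 + 1/6·π_2 + 1/6·π_3 + 1/4·π_4 + 1/12·π_5
  π_3 = 1/12·π_0 + 1/4·π_1 + 1/6·π_2 + 1/6·π_3 + 1/12·π_4 + 1/12·π_5
  π_4 = 1/6·π_0 + 1/12·π_1 + 1/4·π_2 + 1/4·π_3 + 1/4·π_4 + 1/12·π_5
  normalize: π_0 + π_1 + π_2 + π_3 + π_4 + π_5 = 1
Solving the linear system gives exactly π = [2989/12849, 825/8566, 667/4283, 525/4283, 2299/12849, 5495/25698].

π = [0.2326, 0.0963, 0.1557, 0.1226, 0.1789, 0.2138]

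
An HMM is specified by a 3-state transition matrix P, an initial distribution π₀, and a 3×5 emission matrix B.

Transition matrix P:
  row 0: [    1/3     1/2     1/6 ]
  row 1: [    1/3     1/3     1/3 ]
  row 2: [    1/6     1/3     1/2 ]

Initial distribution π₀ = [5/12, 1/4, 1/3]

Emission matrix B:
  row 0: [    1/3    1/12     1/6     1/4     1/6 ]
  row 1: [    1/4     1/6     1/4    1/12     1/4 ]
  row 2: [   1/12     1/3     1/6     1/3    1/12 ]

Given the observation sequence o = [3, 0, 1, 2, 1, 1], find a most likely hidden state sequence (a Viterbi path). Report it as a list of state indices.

path = [0, 1, 2, 2, 2, 2]

t=0: δ = [1.042e-01, 2.083e-02, 1.111e-01]  (obs o_0=3)
t=1: δ = [1.157e-02, 1.302e-02, 4.630e-03]  ψ = [0, 0, 2]  (obs o_1=0)
t=2: δ = [3.617e-04, 9.645e-04, 1.447e-03]  ψ = [1, 0, 1]  (obs o_2=1)
t=3: δ = [5.358e-05, 1.206e-04, 1.206e-04]  ψ = [1, 2, 2]  (obs o_3=2)
t=4: δ = [3.349e-06, 6.698e-06, 2.009e-05]  ψ = [1, 1, 2]  (obs o_4=1)
t=5: δ = [2.791e-07, 1.116e-06, 3.349e-06]  ψ = [2, 2, 2]  (obs o_5=1)
backtrack: best end state = 2; path = [0, 1, 2, 2, 2, 2]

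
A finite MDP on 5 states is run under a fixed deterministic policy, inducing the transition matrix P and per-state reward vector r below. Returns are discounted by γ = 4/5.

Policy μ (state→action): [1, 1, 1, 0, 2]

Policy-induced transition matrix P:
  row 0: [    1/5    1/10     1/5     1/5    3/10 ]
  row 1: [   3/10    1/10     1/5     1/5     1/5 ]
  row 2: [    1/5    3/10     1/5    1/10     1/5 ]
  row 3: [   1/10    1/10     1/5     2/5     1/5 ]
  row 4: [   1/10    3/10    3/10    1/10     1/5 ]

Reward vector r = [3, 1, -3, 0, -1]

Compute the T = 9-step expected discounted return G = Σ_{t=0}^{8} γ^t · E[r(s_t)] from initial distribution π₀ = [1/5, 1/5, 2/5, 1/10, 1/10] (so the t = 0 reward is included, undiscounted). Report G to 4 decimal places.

t=0: π = [0.2000, 0.2000, 0.4000, 0.1000, 0.1000], E[r] = -0.5000, γ^t·E[r] = -0.500000, running G = -0.500000
t=1: π = [0.2000, 0.2000, 0.2100, 0.1700, 0.2200], E[r] = -0.0500, γ^t·E[r] = -0.040000, running G = -0.540000
t=2: π = [0.1810, 0.1860, 0.2220, 0.1910, 0.2200], E[r] = -0.1570, γ^t·E[r] = -0.100480, running G = -0.640480
t=3: π = [0.1775, 0.1884, 0.2220, 0.1940, 0.2181], E[r] = -0.1632, γ^t·E[r] = -0.083558, running G = -0.724038
t=4: π = [0.1776, 0.1880, 0.2218, 0.1948, 0.2178], E[r] = -0.1623, γ^t·E[r] = -0.066466, running G = -0.790504
t=5: π = [0.1775, 0.1879, 0.2218, 0.1950, 0.2178], E[r] = -0.1625, γ^t·E[r] = -0.053258, running G = -0.843763
t=6: π = [0.1775, 0.1879, 0.2218, 0.1950, 0.2178], E[r] = -0.1626, γ^t·E[r] = -0.042633, running G = -0.886396
t=7: π = [0.1775, 0.1879, 0.2218, 0.1951, 0.2178], E[r] = -0.1626, γ^t·E[r] = -0.034108, running G = -0.920504
t=8: π = [0.1775, 0.1879, 0.2218, 0.1951, 0.2178], E[r] = -0.1626, γ^t·E[r] = -0.027287, running G = -0.947790

G = -0.9478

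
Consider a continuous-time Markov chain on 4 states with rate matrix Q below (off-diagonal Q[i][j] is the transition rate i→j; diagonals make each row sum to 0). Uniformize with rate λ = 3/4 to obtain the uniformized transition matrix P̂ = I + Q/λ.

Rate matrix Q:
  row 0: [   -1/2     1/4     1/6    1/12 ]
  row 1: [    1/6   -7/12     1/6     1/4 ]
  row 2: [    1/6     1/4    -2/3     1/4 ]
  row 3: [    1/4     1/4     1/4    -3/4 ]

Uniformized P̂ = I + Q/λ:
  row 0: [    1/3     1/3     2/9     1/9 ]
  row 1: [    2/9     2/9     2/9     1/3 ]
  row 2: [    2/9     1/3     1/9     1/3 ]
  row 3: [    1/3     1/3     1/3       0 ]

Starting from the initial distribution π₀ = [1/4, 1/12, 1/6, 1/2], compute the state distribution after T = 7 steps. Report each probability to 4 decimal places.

t=0: π = [0.2500, 0.0833, 0.1667, 0.5000]
t=1: π = [0.3056, 0.3241, 0.2593, 0.1111]
t=2: π = [0.2685, 0.2973, 0.2058, 0.2284]
t=3: π = [0.2774, 0.3003, 0.2247, 0.1975]
t=4: π = [0.2750, 0.3000, 0.2192, 0.2058]
t=5: π = [0.2756, 0.3000, 0.2207, 0.2036]
t=6: π = [0.2755, 0.3000, 0.2203, 0.2042]
t=7: π = [0.2755, 0.3000, 0.2204, 0.2040]

π = [0.2755, 0.3000, 0.2204, 0.2040]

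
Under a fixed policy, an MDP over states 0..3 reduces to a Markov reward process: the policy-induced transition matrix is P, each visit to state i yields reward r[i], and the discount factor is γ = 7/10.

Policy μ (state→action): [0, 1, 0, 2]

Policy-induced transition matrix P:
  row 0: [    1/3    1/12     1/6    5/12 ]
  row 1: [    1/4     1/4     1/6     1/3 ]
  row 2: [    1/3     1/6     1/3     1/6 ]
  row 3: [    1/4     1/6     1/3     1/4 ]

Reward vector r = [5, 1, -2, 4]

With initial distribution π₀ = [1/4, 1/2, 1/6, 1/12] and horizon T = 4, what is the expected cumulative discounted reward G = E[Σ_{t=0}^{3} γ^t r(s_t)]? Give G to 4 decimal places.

G = 5.3829

t=0: π = [0.2500, 0.5000, 0.1667, 0.0833], E[r] = 1.7500, γ^t·E[r] = 1.750000, running G = 1.750000
t=1: π = [0.2847, 0.1875, 0.2083, 0.3194], E[r] = 2.4722, γ^t·E[r] = 1.730556, running G = 3.480556
t=2: π = [0.2911, 0.1586, 0.2546, 0.2957], E[r] = 2.2876, γ^t·E[r] = 1.120932, running G = 4.601487
t=3: π = [0.2955, 0.1556, 0.2584, 0.2905], E[r] = 2.2783, γ^t·E[r] = 0.781443, running G = 5.382930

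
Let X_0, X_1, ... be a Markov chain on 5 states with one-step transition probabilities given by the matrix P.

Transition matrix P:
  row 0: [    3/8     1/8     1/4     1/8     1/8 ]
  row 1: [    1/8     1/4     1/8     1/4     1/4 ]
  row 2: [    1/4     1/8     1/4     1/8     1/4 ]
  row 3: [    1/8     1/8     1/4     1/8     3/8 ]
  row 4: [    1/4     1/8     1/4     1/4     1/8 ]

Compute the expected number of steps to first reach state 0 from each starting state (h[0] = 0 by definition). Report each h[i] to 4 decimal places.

h = [0.0000, 5.5149, 4.7503, 5.3524, 4.8172]

First-step conditioning: h[0] = 0; for i ≠ 0, h[i] = 1 + Σ_k P[i][k]·h[k].
  h[1] = 1 + 1/4·h[1] + 1/8·h[2] + 1/4·h[3] + 1/4·h[4]
  h[2] = 1 + 1/8·h[1] + 1/4·h[2] + 1/8·h[3] + 1/4·h[4]
  h[3] = 1 + 1/8·h[1] + 1/4·h[2] + 1/8·h[3] + 3/8·h[4]
  h[4] = 1 + 1/8·h[1] + 1/4·h[2] + 1/4·h[3] + 1/8·h[4]
Solving the 4×4 linear system over states ≠ 0 gives exactly h = [0, 4616/837, 3976/837, 4480/837, 448/93] (h[0] = 0 is the target).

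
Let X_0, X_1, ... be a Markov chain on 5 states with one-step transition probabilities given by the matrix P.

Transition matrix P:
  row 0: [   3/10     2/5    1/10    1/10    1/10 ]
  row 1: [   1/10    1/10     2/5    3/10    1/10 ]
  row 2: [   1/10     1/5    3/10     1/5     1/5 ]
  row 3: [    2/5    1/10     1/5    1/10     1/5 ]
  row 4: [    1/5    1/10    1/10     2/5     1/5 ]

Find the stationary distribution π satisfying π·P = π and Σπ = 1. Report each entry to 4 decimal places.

Balance equations π_j = Σ_i π_i·P[i][j]:
  π_0 = 3/10·π_0 + 1/10·π_1 + 1/10·π_2 + 2/5·π_3 + 1/5·π_4
  π_1 = 2/5·π_0 + 1/10·π_1 + 1/5·π_2 + 1/10·π_3 + 1/10·π_4
  π_2 = 1/10·π_0 + 2/5·π_1 + 3/10·π_2 + 1/5·π_3 + 1/10·π_4
  π_3 = 1/10·π_0 + 3/10·π_1 + 1/5·π_2 + 1/10·π_3 + 2/5·π_4
  normalize: π_0 + π_1 + π_2 + π_3 + π_4 = 1
Solving the linear system gives exactly π = [251/1127, 213/1127, 250/1127, 234/1127, 179/1127].

π = [0.2227, 0.1890, 0.2218, 0.2076, 0.1588]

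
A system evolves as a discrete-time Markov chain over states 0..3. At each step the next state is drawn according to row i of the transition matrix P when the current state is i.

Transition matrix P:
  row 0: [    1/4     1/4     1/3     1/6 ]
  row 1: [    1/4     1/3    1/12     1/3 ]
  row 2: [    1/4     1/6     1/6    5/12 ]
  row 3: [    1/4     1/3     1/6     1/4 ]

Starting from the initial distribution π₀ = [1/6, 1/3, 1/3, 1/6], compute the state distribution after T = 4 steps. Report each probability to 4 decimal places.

t=0: π = [0.1667, 0.3333, 0.3333, 0.1667]
t=1: π = [0.2500, 0.2639, 0.1667, 0.3194]
t=2: π = [0.2500, 0.2847, 0.1863, 0.2789]
t=3: π = [0.2500, 0.2814, 0.1846, 0.2840]
t=4: π = [0.2500, 0.2817, 0.1849, 0.2834]

π = [0.2500, 0.2817, 0.1849, 0.2834]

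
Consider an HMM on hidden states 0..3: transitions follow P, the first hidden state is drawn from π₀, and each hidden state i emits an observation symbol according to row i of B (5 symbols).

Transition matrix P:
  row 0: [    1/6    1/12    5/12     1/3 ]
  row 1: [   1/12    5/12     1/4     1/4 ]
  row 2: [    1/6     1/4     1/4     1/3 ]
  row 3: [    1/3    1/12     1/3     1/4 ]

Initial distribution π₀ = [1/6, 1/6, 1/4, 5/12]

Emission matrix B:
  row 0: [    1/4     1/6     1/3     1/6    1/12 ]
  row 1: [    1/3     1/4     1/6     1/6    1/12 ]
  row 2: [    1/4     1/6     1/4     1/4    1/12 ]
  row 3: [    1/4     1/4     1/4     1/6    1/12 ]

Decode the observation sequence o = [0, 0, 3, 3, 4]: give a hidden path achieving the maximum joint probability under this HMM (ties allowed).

path = [3, 0, 2, 2, 3]

t=0: δ = [4.167e-02, 5.556e-02, 6.250e-02, 1.042e-01]  (obs o_0=0)
t=1: δ = [8.681e-03, 7.716e-03, 8.681e-03, 6.510e-03]  ψ = [3, 1, 3, 3]  (obs o_1=0)
t=2: δ = [3.617e-04, 5.358e-04, 9.042e-04, 4.823e-04]  ψ = [3, 1, 0, 0]  (obs o_2=3)
t=3: δ = [2.679e-05, 3.768e-05, 5.651e-05, 5.023e-05]  ψ = [3, 2, 2, 2]  (obs o_3=3)
t=4: δ = [1.395e-06, 1.308e-06, 1.395e-06, 1.570e-06]  ψ = [3, 1, 3, 2]  (obs o_4=4)
backtrack: best end state = 3; path = [3, 0, 2, 2, 3]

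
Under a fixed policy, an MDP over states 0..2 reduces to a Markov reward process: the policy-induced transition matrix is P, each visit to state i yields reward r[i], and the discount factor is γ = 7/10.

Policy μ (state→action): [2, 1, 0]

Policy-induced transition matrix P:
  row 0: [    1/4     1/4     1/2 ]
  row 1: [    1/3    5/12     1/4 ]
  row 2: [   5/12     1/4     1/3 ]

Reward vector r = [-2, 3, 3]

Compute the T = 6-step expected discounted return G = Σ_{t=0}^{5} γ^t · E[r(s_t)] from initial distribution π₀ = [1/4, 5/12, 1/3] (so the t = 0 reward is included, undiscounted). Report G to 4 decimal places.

t=0: π = [0.2500, 0.4167, 0.3333], E[r] = 1.7500, γ^t·E[r] = 1.750000, running G = 1.750000
t=1: π = [0.3403, 0.3194, 0.3403], E[r] = 1.2986, γ^t·E[r] = 0.909028, running G = 2.659028
t=2: π = [0.3333, 0.3032, 0.3634], E[r] = 1.3333, γ^t·E[r] = 0.653333, running G = 3.312361
t=3: π = [0.3358, 0.3005, 0.3636], E[r] = 1.3208, γ^t·E[r] = 0.453033, running G = 3.765394
t=4: π = [0.3356, 0.3001, 0.3643], E[r] = 1.3218, γ^t·E[r] = 0.317354, running G = 4.082748
t=5: π = [0.3357, 0.3000, 0.3643], E[r] = 1.3214, γ^t·E[r] = 0.222090, running G = 4.304838

G = 4.3048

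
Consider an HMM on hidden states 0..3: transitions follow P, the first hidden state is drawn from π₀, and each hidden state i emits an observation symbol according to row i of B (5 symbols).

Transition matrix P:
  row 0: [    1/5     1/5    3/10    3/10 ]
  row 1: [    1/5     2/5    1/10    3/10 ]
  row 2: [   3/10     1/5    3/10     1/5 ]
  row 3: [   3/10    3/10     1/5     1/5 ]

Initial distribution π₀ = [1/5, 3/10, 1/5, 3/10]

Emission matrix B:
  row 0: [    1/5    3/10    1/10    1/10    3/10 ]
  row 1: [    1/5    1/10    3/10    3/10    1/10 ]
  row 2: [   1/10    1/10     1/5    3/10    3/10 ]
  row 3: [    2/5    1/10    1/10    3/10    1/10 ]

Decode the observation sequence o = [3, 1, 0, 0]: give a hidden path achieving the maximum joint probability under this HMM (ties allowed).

path = [3, 0, 3, 3]

t=0: δ = [2.000e-02, 9.000e-02, 6.000e-02, 9.000e-02]  (obs o_0=3)
t=1: δ = [8.100e-03, 3.600e-03, 1.800e-03, 2.700e-03]  ψ = [3, 1, 2, 1]  (obs o_1=1)
t=2: δ = [3.240e-04, 3.240e-04, 2.430e-04, 9.720e-04]  ψ = [0, 0, 0, 0]  (obs o_2=0)
t=3: δ = [5.832e-05, 5.832e-05, 1.944e-05, 7.776e-05]  ψ = [3, 3, 3, 3]  (obs o_3=0)
backtrack: best end state = 3; path = [3, 0, 3, 3]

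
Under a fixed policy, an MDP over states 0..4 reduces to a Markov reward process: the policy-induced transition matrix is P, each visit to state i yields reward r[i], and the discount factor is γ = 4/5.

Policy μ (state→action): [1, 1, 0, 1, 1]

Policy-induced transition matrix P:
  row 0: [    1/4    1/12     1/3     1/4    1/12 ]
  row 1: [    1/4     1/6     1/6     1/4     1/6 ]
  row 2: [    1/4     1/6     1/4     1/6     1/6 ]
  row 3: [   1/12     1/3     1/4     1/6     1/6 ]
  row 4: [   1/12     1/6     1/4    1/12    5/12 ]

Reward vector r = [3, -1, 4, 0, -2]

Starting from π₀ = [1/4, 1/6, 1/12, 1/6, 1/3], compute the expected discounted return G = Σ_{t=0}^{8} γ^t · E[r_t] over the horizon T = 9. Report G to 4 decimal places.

t=0: π = [0.2500, 0.1667, 0.0833, 0.1667, 0.3333], E[r] = 0.2500, γ^t·E[r] = 0.250000, running G = 0.250000
t=1: π = [0.1667, 0.1736, 0.2569, 0.1736, 0.2292], E[r] = 0.8958, γ^t·E[r] = 0.716667, running G = 0.966667
t=2: π = [0.1829, 0.1817, 0.2494, 0.1759, 0.2101], E[r] = 0.9444, γ^t·E[r] = 0.604444, running G = 1.571111
t=3: π = [0.1857, 0.1807, 0.2501, 0.1795, 0.2039], E[r] = 0.9688, γ^t·E[r] = 0.496000, running G = 2.067111
t=4: π = [0.1861, 0.1811, 0.2504, 0.1802, 0.2022], E[r] = 0.9744, γ^t·E[r] = 0.399121, running G = 2.466232
t=5: π = [0.1863, 0.1812, 0.2504, 0.1804, 0.2017], E[r] = 0.9759, γ^t·E[r] = 0.319770, running G = 2.786002
t=6: π = [0.1863, 0.1812, 0.2504, 0.1805, 0.2016], E[r] = 0.9763, γ^t·E[r] = 0.255925, running G = 3.041926
t=7: π = [0.1863, 0.1812, 0.2504, 0.1805, 0.2015], E[r] = 0.9764, γ^t·E[r] = 0.204763, running G = 3.246690
t=8: π = [0.1863, 0.1812, 0.2504, 0.1805, 0.2015], E[r] = 0.9764, γ^t·E[r] = 0.163816, running G = 3.410505

G = 3.4105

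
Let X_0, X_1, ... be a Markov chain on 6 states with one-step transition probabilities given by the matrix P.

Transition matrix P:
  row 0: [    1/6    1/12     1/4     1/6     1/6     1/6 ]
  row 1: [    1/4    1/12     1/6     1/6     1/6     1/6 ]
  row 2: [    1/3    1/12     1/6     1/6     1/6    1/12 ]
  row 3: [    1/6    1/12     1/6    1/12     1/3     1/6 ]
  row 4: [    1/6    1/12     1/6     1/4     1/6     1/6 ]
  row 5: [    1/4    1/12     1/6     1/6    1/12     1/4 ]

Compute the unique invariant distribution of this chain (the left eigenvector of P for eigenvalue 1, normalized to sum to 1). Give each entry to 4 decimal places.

Balance equations π_j = Σ_i π_i·P[i][j]:
  π_0 = 1/6·π_0 + 1/4·π_1 + 1/3·π_2 + 1/6·π_3 + 1/6·π_4 + 1/4·π_5
  π_1 = 1/12·π_0 + 1/12·π_1 + 1/12·π_2 + 1/12·π_3 + 1/12·π_4 + 1/12·π_5
  π_2 = 1/4·π_0 + 1/6·π_1 + 1/6·π_2 + 1/6·π_3 + 1/6·π_4 + 1/6·π_5
  π_3 = 1/6·π_0 + 1/6·π_1 + 1/6·π_2 + 1/12·π_3 + 1/4·π_4 + 1/6·π_5
  π_4 = 1/6·π_0 + 1/6·π_1 + 1/6·π_2 + 1/3·π_3 + 1/6·π_4 + 1/12·π_5
  normalize: π_0 + π_1 + π_2 + π_3 + π_4 + π_5 = 1
Solving the linear system gives exactly π = [341/1563, 1/12, 3467/18756, 6293/37512, 6785/37512, 3095/18756].

π = [0.2182, 0.0833, 0.1848, 0.1678, 0.1809, 0.1650]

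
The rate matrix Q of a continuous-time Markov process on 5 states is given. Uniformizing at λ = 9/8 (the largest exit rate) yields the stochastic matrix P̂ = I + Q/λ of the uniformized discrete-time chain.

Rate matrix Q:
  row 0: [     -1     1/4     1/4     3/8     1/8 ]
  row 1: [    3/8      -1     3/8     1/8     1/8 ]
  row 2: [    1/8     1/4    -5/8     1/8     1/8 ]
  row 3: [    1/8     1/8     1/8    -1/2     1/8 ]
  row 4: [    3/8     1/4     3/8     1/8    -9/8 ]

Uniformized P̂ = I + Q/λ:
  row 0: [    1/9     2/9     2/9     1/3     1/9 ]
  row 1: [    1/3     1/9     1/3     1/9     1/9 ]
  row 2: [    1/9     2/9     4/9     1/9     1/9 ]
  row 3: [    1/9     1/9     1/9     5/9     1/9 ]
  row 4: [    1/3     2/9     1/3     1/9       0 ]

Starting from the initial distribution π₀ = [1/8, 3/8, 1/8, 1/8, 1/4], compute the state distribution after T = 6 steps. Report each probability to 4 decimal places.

t=0: π = [0.1250, 0.3750, 0.1250, 0.1250, 0.2500]
t=1: π = [0.2500, 0.1667, 0.3056, 0.1944, 0.0833]
t=2: π = [0.1667, 0.1821, 0.2963, 0.2531, 0.1019]
t=3: π = [0.1742, 0.1739, 0.2915, 0.2606, 0.0998]
t=4: π = [0.1719, 0.1739, 0.2884, 0.2657, 0.1000]
t=5: π = [0.1720, 0.1734, 0.2872, 0.2674, 0.1000]
t=6: π = [0.1719, 0.1732, 0.2867, 0.2682, 0.1000]

π = [0.1719, 0.1732, 0.2867, 0.2682, 0.1000]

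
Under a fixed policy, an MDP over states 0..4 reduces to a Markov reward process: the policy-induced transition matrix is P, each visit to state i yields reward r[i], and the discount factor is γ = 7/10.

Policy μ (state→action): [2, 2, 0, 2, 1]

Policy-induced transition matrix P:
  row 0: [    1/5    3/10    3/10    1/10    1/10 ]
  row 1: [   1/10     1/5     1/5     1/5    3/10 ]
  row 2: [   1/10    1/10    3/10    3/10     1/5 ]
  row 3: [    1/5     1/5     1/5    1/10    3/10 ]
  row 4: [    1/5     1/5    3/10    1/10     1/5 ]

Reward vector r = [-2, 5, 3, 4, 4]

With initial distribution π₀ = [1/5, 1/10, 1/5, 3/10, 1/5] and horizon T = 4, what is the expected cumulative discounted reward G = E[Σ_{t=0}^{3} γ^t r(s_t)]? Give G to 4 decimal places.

G = 7.2436

t=0: π = [0.2000, 0.1000, 0.2000, 0.3000, 0.2000], E[r] = 2.7000, γ^t·E[r] = 2.700000, running G = 2.700000
t=1: π = [0.1700, 0.2000, 0.2600, 0.1500, 0.2200], E[r] = 2.9200, γ^t·E[r] = 2.044000, running G = 4.744000
t=2: π = [0.1540, 0.1910, 0.2650, 0.1720, 0.2180], E[r] = 3.0020, γ^t·E[r] = 1.470980, running G = 6.214980
t=3: π = [0.1544, 0.1889, 0.2637, 0.1721, 0.2209], E[r] = 2.9988, γ^t·E[r] = 1.028588, running G = 7.243568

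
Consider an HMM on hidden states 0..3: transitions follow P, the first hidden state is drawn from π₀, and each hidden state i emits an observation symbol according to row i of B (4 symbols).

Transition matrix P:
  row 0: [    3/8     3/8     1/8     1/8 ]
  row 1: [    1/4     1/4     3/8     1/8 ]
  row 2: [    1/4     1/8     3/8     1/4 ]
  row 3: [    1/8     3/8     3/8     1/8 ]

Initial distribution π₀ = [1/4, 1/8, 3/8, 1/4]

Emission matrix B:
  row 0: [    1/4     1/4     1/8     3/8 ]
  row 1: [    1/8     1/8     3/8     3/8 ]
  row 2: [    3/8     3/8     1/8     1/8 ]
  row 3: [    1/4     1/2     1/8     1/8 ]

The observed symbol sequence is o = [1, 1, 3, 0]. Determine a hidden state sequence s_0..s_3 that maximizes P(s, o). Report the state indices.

t=0: δ = [6.250e-02, 1.562e-02, 1.406e-01, 1.250e-01]  (obs o_0=1)
t=1: δ = [8.789e-03, 5.859e-03, 1.978e-02, 1.758e-02]  ψ = [2, 3, 2, 2]  (obs o_1=1)
t=2: δ = [1.854e-03, 2.472e-03, 9.270e-04, 6.180e-04]  ψ = [2, 3, 2, 2]  (obs o_2=3)
t=3: δ = [1.738e-04, 8.690e-05, 3.476e-04, 7.725e-05]  ψ = [0, 0, 1, 1]  (obs o_3=0)
backtrack: best end state = 2; path = [2, 3, 1, 2]

path = [2, 3, 1, 2]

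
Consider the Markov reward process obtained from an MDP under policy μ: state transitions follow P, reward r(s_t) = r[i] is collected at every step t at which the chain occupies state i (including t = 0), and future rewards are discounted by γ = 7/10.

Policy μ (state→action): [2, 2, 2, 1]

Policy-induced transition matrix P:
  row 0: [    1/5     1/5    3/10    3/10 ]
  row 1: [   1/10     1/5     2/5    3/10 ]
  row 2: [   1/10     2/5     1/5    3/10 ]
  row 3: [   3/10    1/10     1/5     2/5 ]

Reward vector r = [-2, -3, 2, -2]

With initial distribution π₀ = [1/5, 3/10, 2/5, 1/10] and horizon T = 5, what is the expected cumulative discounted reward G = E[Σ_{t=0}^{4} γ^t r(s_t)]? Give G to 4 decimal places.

G = -2.7521

t=0: π = [0.2000, 0.3000, 0.4000, 0.1000], E[r] = -0.7000, γ^t·E[r] = -0.700000, running G = -0.700000
t=1: π = [0.1400, 0.2700, 0.2800, 0.3100], E[r] = -1.1500, γ^t·E[r] = -0.805000, running G = -1.505000
t=2: π = [0.1760, 0.2250, 0.2680, 0.3310], E[r] = -1.1530, γ^t·E[r] = -0.564970, running G = -2.069970
t=3: π = [0.1838, 0.2205, 0.2626, 0.3331], E[r] = -1.1701, γ^t·E[r] = -0.401344, running G = -2.471314
t=4: π = [0.1850, 0.2192, 0.2625, 0.3333], E[r] = -1.1693, γ^t·E[r] = -0.280747, running G = -2.752061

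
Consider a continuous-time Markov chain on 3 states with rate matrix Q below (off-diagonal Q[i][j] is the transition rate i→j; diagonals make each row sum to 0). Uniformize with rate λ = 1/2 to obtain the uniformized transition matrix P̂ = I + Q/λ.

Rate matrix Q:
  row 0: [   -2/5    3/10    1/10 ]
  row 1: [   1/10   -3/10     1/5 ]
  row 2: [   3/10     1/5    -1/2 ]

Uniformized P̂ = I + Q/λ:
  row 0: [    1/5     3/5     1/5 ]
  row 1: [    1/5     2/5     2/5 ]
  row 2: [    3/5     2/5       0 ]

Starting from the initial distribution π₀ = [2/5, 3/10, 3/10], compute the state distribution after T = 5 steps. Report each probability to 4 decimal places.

π = [0.2972, 0.4593, 0.2435]

t=0: π = [0.4000, 0.3000, 0.3000]
t=1: π = [0.3200, 0.4800, 0.2000]
t=2: π = [0.2800, 0.4640, 0.2560]
t=3: π = [0.3024, 0.4560, 0.2416]
t=4: π = [0.2966, 0.4605, 0.2429]
t=5: π = [0.2972, 0.4593, 0.2435]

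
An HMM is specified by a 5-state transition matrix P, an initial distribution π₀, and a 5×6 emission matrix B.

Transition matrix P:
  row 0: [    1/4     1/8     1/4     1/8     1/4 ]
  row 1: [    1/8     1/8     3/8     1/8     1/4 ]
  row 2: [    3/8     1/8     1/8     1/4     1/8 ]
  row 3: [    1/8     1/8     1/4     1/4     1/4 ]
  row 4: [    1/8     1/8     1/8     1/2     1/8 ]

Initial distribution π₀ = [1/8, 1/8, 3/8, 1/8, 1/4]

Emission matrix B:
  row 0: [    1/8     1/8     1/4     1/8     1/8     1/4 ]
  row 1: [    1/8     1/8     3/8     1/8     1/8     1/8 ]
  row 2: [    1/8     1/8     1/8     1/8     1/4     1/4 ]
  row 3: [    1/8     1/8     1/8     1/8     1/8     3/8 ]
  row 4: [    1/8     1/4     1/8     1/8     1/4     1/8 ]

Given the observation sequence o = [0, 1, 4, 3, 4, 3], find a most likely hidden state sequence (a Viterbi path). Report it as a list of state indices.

path = [2, 0, 4, 3, 4, 3]

t=0: δ = [1.562e-02, 1.562e-02, 4.688e-02, 1.562e-02, 3.125e-02]  (obs o_0=0)
t=1: δ = [2.197e-03, 7.324e-04, 7.324e-04, 1.953e-03, 1.465e-03]  ψ = [2, 2, 1, 4, 2]  (obs o_1=1)
t=2: δ = [6.866e-05, 3.433e-05, 1.373e-04, 9.155e-05, 1.373e-04]  ψ = [0, 0, 0, 4, 0]  (obs o_2=4)
t=3: δ = [6.437e-06, 2.146e-06, 2.861e-06, 8.583e-06, 2.861e-06]  ψ = [2, 2, 3, 4, 3]  (obs o_3=3)
t=4: δ = [2.012e-07, 1.341e-07, 5.364e-07, 2.682e-07, 5.364e-07]  ψ = [0, 3, 3, 3, 3]  (obs o_4=4)
t=5: δ = [2.515e-08, 8.382e-09, 8.382e-09, 3.353e-08, 8.382e-09]  ψ = [2, 2, 2, 4, 2]  (obs o_5=3)
backtrack: best end state = 3; path = [2, 0, 4, 3, 4, 3]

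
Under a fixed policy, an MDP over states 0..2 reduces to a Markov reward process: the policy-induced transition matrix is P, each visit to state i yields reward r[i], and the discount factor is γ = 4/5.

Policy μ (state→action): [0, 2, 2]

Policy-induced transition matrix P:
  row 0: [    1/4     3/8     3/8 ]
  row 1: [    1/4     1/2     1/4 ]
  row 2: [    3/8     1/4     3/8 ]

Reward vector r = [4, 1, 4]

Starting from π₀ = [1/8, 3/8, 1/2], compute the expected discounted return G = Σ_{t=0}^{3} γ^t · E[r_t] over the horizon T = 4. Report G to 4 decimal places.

t=0: π = [0.1250, 0.3750, 0.5000], E[r] = 2.8750, γ^t·E[r] = 2.875000, running G = 2.875000
t=1: π = [0.3125, 0.3594, 0.3281], E[r] = 2.9219, γ^t·E[r] = 2.337500, running G = 5.212500
t=2: π = [0.2910, 0.3789, 0.3301], E[r] = 2.8633, γ^t·E[r] = 1.832500, running G = 7.045000
t=3: π = [0.2913, 0.3811, 0.3276], E[r] = 2.8567, γ^t·E[r] = 1.462625, running G = 8.507625

G = 8.5076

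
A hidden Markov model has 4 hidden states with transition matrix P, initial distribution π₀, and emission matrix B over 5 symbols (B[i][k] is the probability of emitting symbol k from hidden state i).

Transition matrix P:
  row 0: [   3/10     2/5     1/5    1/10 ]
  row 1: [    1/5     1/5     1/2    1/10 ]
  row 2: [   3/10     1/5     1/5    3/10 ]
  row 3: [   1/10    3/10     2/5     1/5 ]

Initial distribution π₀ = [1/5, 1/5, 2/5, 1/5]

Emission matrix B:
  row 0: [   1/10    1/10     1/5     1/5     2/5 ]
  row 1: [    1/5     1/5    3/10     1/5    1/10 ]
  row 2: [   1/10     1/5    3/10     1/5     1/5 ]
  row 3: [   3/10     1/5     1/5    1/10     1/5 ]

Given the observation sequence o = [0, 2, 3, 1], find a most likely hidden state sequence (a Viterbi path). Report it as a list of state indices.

path = [3, 2, 0, 1]

t=0: δ = [2.000e-02, 4.000e-02, 4.000e-02, 6.000e-02]  (obs o_0=0)
t=1: δ = [2.400e-03, 5.400e-03, 7.200e-03, 2.400e-03]  ψ = [2, 3, 3, 2]  (obs o_1=2)
t=2: δ = [4.320e-04, 2.880e-04, 5.400e-04, 2.160e-04]  ψ = [2, 2, 1, 2]  (obs o_2=3)
t=3: δ = [1.620e-05, 3.456e-05, 2.880e-05, 3.240e-05]  ψ = [2, 0, 1, 2]  (obs o_3=1)
backtrack: best end state = 1; path = [3, 2, 0, 1]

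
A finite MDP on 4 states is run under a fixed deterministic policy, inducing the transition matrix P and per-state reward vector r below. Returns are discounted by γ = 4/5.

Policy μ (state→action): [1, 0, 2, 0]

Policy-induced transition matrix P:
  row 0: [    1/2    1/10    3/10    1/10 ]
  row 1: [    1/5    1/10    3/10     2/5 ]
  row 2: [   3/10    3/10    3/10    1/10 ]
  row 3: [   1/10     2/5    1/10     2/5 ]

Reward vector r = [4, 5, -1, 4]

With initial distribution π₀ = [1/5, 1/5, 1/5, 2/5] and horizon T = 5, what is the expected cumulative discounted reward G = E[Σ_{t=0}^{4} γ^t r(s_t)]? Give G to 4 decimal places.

G = 10.4005

t=0: π = [0.2000, 0.2000, 0.2000, 0.4000], E[r] = 3.2000, γ^t·E[r] = 3.200000, running G = 3.200000
t=1: π = [0.2400, 0.2600, 0.2200, 0.2800], E[r] = 3.1600, γ^t·E[r] = 2.528000, running G = 5.728000
t=2: π = [0.2660, 0.2280, 0.2440, 0.2620], E[r] = 3.0080, γ^t·E[r] = 1.925120, running G = 7.653120
t=3: π = [0.2780, 0.2274, 0.2476, 0.2470], E[r] = 2.9894, γ^t·E[r] = 1.530573, running G = 9.183693
t=4: π = [0.2835, 0.2236, 0.2506, 0.2423], E[r] = 2.9706, γ^t·E[r] = 1.216766, running G = 10.400459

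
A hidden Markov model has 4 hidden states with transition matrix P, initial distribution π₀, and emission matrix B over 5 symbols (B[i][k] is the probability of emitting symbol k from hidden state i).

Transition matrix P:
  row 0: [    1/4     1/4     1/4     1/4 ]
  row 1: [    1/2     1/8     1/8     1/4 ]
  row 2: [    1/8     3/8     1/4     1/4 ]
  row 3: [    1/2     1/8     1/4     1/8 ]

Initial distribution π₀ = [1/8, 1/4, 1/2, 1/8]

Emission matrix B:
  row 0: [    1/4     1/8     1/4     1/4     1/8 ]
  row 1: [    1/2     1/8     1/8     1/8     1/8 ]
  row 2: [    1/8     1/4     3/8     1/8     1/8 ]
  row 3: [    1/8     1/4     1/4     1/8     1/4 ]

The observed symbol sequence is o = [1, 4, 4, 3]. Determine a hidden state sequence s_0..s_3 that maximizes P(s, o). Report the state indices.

path = [2, 1, 3, 0]

t=0: δ = [1.562e-02, 3.125e-02, 1.250e-01, 3.125e-02]  (obs o_0=1)
t=1: δ = [1.953e-03, 5.859e-03, 3.906e-03, 7.812e-03]  ψ = [1, 2, 2, 2]  (obs o_1=4)
t=2: δ = [4.883e-04, 1.831e-04, 2.441e-04, 3.662e-04]  ψ = [3, 2, 3, 1]  (obs o_2=4)
t=3: δ = [4.578e-05, 1.526e-05, 1.526e-05, 1.526e-05]  ψ = [3, 0, 0, 0]  (obs o_3=3)
backtrack: best end state = 0; path = [2, 1, 3, 0]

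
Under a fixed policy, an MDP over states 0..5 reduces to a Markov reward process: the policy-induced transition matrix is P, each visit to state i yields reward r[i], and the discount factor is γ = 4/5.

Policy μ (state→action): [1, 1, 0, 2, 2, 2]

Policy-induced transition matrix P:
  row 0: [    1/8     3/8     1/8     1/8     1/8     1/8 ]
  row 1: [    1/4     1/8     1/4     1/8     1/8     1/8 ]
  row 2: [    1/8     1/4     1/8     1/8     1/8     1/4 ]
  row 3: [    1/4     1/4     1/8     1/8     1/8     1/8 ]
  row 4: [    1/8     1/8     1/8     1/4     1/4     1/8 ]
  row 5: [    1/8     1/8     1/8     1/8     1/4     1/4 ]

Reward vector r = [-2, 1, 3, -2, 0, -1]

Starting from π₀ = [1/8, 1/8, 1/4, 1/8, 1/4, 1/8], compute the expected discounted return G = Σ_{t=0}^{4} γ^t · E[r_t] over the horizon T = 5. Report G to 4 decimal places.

t=0: π = [0.1250, 0.1250, 0.2500, 0.1250, 0.2500, 0.1250], E[r] = 0.2500, γ^t·E[r] = 0.250000, running G = 0.250000
t=1: π = [0.1563, 0.2031, 0.1406, 0.1563, 0.1719, 0.1719], E[r] = -0.1719, γ^t·E[r] = -0.137500, running G = 0.112500
t=2: π = [0.1699, 0.2012, 0.1504, 0.1465, 0.1680, 0.1641], E[r] = -0.1445, γ^t·E[r] = -0.092500, running G = 0.020000
t=3: π = [0.1685, 0.2046, 0.1501, 0.1460, 0.1665, 0.1643], E[r] = -0.1382, γ^t·E[r] = -0.070750, running G = -0.050750
t=4: π = [0.1688, 0.2041, 0.1506, 0.1458, 0.1664, 0.1643], E[r] = -0.1377, γ^t·E[r] = -0.056413, running G = -0.107163

G = -0.1072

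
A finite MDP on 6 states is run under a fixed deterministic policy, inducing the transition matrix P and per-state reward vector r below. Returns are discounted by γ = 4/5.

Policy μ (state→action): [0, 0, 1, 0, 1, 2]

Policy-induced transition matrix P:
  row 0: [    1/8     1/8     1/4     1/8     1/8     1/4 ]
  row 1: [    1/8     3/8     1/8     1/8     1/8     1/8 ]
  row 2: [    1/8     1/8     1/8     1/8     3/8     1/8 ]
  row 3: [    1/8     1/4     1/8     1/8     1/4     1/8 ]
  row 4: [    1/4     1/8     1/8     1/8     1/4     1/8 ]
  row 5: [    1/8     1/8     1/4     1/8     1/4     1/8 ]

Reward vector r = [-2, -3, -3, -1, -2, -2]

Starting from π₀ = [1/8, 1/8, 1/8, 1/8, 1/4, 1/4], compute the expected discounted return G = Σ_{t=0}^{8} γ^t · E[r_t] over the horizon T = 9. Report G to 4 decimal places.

t=0: π = [0.1250, 0.1250, 0.1250, 0.1250, 0.2500, 0.2500], E[r] = -2.1250, γ^t·E[r] = -2.125000, running G = -2.125000
t=1: π = [0.1563, 0.1719, 0.1719, 0.1250, 0.2344, 0.1406], E[r] = -2.2188, γ^t·E[r] = -1.775000, running G = -3.900000
t=2: π = [0.1543, 0.1836, 0.1621, 0.1250, 0.2305, 0.1445], E[r] = -2.2207, γ^t·E[r] = -1.421250, running G = -5.321250
t=3: π = [0.1538, 0.1865, 0.1624, 0.1250, 0.2280, 0.1443], E[r] = -2.2239, γ^t·E[r] = -1.138625, running G = -6.459875
t=4: π = [0.1535, 0.1873, 0.1623, 0.1250, 0.2278, 0.1442], E[r] = -2.2245, γ^t·E[r] = -0.911163, running G = -7.371038
t=5: π = [0.1535, 0.1874, 0.1622, 0.1250, 0.2277, 0.1442], E[r] = -2.2247, γ^t·E[r] = -0.728975, running G = -8.100013
t=6: π = [0.1535, 0.1875, 0.1622, 0.1250, 0.2277, 0.1442], E[r] = -2.2247, γ^t·E[r] = -0.583190, running G = -8.683202
t=7: π = [0.1535, 0.1875, 0.1622, 0.1250, 0.2277, 0.1442], E[r] = -2.2247, γ^t·E[r] = -0.466554, running G = -9.149756
t=8: π = [0.1535, 0.1875, 0.1622, 0.1250, 0.2277, 0.1442], E[r] = -2.2247, γ^t·E[r] = -0.373243, running G = -9.522999

G = -9.5230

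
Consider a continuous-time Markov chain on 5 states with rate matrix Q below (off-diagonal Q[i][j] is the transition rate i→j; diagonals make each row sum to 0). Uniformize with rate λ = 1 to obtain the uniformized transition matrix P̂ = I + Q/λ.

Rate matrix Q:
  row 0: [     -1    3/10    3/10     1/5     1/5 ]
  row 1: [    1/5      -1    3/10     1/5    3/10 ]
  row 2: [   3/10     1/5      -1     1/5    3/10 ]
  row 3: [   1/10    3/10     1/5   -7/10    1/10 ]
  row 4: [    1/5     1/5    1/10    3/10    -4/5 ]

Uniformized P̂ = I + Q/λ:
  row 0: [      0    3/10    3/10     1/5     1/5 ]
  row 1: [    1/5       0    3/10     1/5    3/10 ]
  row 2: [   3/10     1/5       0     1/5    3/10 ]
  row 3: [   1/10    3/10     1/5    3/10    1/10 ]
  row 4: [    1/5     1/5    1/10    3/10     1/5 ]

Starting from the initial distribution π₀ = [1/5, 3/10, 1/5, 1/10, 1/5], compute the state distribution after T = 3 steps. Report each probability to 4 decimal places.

t=0: π = [0.2000, 0.3000, 0.2000, 0.1000, 0.2000]
t=1: π = [0.1700, 0.1700, 0.1900, 0.2300, 0.2400]
t=2: π = [0.1620, 0.2060, 0.1720, 0.2470, 0.2130]
t=3: π = [0.1601, 0.1997, 0.1811, 0.2460, 0.2131]

π = [0.1601, 0.1997, 0.1811, 0.2460, 0.2131]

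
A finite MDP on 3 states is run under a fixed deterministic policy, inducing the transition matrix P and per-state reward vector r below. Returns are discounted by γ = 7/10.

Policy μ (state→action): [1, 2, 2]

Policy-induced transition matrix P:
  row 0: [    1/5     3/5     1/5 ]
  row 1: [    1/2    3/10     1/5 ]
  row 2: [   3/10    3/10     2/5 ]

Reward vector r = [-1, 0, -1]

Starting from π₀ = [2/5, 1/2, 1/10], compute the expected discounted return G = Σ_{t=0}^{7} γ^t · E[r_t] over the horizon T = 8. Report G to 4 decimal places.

t=0: π = [0.4000, 0.5000, 0.1000], E[r] = -0.5000, γ^t·E[r] = -0.500000, running G = -0.500000
t=1: π = [0.3600, 0.4200, 0.2200], E[r] = -0.5800, γ^t·E[r] = -0.406000, running G = -0.906000
t=2: π = [0.3480, 0.4080, 0.2440], E[r] = -0.5920, γ^t·E[r] = -0.290080, running G = -1.196080
t=3: π = [0.3468, 0.4044, 0.2488], E[r] = -0.5956, γ^t·E[r] = -0.204291, running G = -1.400371
t=4: π = [0.3462, 0.4040, 0.2498], E[r] = -0.5960, γ^t·E[r] = -0.143090, running G = -1.543461
t=5: π = [0.3462, 0.4039, 0.2500], E[r] = -0.5961, γ^t·E[r] = -0.100193, running G = -1.643654
t=6: π = [0.3462, 0.4039, 0.2500], E[r] = -0.5961, γ^t·E[r] = -0.070136, running G = -1.713790
t=7: π = [0.3462, 0.4038, 0.2500], E[r] = -0.5962, γ^t·E[r] = -0.049096, running G = -1.762886

G = -1.7629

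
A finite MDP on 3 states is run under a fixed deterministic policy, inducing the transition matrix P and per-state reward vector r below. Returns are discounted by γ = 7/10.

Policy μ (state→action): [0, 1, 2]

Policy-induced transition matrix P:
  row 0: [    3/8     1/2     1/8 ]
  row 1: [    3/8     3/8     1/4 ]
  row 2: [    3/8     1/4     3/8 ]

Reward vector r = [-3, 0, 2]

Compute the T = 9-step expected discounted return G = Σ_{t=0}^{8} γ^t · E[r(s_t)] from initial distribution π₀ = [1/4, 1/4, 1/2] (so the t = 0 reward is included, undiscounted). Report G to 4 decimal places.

G = -1.1275

t=0: π = [0.2500, 0.2500, 0.5000], E[r] = 0.2500, γ^t·E[r] = 0.250000, running G = 0.250000
t=1: π = [0.3750, 0.3438, 0.2813], E[r] = -0.5625, γ^t·E[r] = -0.393750, running G = -0.143750
t=2: π = [0.3750, 0.3867, 0.2383], E[r] = -0.6484, γ^t·E[r] = -0.317734, running G = -0.461484
t=3: π = [0.3750, 0.3921, 0.2329], E[r] = -0.6592, γ^t·E[r] = -0.226099, running G = -0.687583
t=4: π = [0.3750, 0.3928, 0.2322], E[r] = -0.6605, γ^t·E[r] = -0.158591, running G = -0.846174
t=5: π = [0.3750, 0.3928, 0.2322], E[r] = -0.6607, γ^t·E[r] = -0.111042, running G = -0.957217
t=6: π = [0.3750, 0.3929, 0.2321], E[r] = -0.6607, γ^t·E[r] = -0.077732, running G = -1.034949
t=7: π = [0.3750, 0.3929, 0.2321], E[r] = -0.6607, γ^t·E[r] = -0.054413, running G = -1.089361
t=8: π = [0.3750, 0.3929, 0.2321], E[r] = -0.6607, γ^t·E[r] = -0.038089, running G = -1.127450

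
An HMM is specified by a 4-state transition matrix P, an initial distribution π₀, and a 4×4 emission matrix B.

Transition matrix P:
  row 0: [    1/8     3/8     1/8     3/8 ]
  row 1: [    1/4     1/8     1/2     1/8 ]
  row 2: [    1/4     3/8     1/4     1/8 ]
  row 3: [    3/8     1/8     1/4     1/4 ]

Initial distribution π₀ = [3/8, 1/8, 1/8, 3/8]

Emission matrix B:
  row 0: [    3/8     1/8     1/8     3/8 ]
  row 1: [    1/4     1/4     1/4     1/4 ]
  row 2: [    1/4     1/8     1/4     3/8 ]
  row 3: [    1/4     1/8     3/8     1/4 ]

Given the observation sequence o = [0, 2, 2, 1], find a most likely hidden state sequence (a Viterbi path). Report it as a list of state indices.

path = [0, 1, 2, 1]

t=0: δ = [1.406e-01, 3.125e-02, 3.125e-02, 9.375e-02]  (obs o_0=0)
t=1: δ = [4.395e-03, 1.318e-02, 5.859e-03, 1.978e-02]  ψ = [3, 0, 3, 0]  (obs o_1=2)
t=2: δ = [9.270e-04, 6.180e-04, 1.648e-03, 1.854e-03]  ψ = [3, 3, 1, 3]  (obs o_2=2)
t=3: δ = [8.690e-05, 1.545e-04, 5.794e-05, 5.794e-05]  ψ = [3, 2, 3, 3]  (obs o_3=1)
backtrack: best end state = 1; path = [0, 1, 2, 1]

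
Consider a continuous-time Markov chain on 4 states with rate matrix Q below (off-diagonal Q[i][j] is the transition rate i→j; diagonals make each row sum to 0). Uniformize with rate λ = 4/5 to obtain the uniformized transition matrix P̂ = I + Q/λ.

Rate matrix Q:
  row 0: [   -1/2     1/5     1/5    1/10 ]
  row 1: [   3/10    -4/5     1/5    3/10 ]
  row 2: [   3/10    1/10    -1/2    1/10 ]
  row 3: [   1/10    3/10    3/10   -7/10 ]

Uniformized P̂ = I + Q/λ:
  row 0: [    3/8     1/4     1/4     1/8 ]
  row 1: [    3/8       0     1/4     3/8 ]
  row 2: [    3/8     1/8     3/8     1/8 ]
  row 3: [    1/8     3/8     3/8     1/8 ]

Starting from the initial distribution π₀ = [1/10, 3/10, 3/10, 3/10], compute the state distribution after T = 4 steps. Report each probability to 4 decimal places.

t=0: π = [0.1000, 0.3000, 0.3000, 0.3000]
t=1: π = [0.3000, 0.1750, 0.3250, 0.2000]
t=2: π = [0.3250, 0.1906, 0.3156, 0.1688]
t=3: π = [0.3328, 0.1840, 0.3105, 0.1727]
t=4: π = [0.3318, 0.1868, 0.3104, 0.1710]

π = [0.3318, 0.1868, 0.3104, 0.1710]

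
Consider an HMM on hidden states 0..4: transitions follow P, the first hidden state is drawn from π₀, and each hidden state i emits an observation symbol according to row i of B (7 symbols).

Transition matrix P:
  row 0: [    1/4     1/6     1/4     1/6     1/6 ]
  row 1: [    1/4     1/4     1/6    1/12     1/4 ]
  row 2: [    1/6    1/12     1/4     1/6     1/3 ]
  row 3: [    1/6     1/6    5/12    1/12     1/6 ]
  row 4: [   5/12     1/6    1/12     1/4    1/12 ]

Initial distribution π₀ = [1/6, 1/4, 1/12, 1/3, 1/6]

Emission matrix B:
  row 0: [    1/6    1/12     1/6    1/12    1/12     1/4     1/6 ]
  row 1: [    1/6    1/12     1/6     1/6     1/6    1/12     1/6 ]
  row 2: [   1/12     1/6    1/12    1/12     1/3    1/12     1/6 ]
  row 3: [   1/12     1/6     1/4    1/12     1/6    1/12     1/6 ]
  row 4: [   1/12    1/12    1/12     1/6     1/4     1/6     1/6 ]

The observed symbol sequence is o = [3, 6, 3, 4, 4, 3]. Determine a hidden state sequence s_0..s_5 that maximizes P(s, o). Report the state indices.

t=0: δ = [1.389e-02, 4.167e-02, 6.944e-03, 2.778e-02, 2.778e-02]  (obs o_0=3)
t=1: δ = [1.929e-03, 1.736e-03, 1.929e-03, 1.157e-03, 1.736e-03]  ψ = [4, 1, 3, 4, 1]  (obs o_1=6)
t=2: δ = [6.028e-05, 7.234e-05, 4.019e-05, 3.617e-05, 1.072e-04]  ψ = [4, 1, 0, 4, 2]  (obs o_2=3)
t=3: δ = [3.721e-06, 3.014e-06, 5.023e-06, 4.465e-06, 4.521e-06]  ψ = [4, 1, 0, 4, 1]  (obs o_3=4)
t=4: δ = [1.570e-07, 1.256e-07, 6.202e-07, 1.884e-07, 4.186e-07]  ψ = [4, 1, 3, 4, 2]  (obs o_4=4)
t=5: δ = [1.454e-08, 1.163e-08, 1.292e-08, 8.721e-09, 3.445e-08]  ψ = [4, 4, 2, 4, 2]  (obs o_5=3)
backtrack: best end state = 4; path = [3, 2, 4, 3, 2, 4]

path = [3, 2, 4, 3, 2, 4]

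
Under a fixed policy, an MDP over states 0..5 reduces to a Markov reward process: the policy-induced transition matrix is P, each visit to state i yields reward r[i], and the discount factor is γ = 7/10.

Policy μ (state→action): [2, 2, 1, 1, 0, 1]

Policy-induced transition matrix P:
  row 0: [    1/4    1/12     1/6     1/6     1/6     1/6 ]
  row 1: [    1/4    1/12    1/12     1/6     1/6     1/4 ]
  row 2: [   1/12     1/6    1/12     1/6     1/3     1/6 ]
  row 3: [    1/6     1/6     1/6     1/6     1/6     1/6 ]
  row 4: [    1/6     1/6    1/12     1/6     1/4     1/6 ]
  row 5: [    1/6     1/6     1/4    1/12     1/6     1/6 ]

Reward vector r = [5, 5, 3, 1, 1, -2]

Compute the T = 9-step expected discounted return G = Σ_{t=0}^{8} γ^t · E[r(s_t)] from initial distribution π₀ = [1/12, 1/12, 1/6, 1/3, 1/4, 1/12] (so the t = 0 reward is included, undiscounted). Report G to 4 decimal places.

t=0: π = [0.0833, 0.0833, 0.1667, 0.3333, 0.2500, 0.0833], E[r] = 1.7500, γ^t·E[r] = 1.750000, running G = 1.750000
t=1: π = [0.1667, 0.1528, 0.1319, 0.1597, 0.2153, 0.1736], E[r] = 2.0208, γ^t·E[r] = 1.414583, running G = 3.164583
t=2: π = [0.1823, 0.1400, 0.1395, 0.1522, 0.2066, 0.1794], E[r] = 2.0301, γ^t·E[r] = 0.994745, running G = 4.159329
t=3: π = [0.1819, 0.1398, 0.1411, 0.1517, 0.2071, 0.1783], E[r] = 2.0340, γ^t·E[r] = 0.697678, running G = 4.857007
t=4: π = [0.1817, 0.1399, 0.1409, 0.1518, 0.2074, 0.1783], E[r] = 2.0331, γ^t·E[r] = 0.488138, running G = 5.345145
t=5: π = [0.1817, 0.1399, 0.1408, 0.1518, 0.2074, 0.1783], E[r] = 2.0331, γ^t·E[r] = 0.341705, running G = 5.686850
t=6: π = [0.1817, 0.1399, 0.1408, 0.1518, 0.2074, 0.1783], E[r] = 2.0331, γ^t·E[r] = 0.239194, running G = 5.926044
t=7: π = [0.1817, 0.1399, 0.1408, 0.1518, 0.2074, 0.1783], E[r] = 2.0331, γ^t·E[r] = 0.167436, running G = 6.093479
t=8: π = [0.1817, 0.1399, 0.1408, 0.1518, 0.2074, 0.1783], E[r] = 2.0331, γ^t·E[r] = 0.117205, running G = 6.210684

G = 6.2107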